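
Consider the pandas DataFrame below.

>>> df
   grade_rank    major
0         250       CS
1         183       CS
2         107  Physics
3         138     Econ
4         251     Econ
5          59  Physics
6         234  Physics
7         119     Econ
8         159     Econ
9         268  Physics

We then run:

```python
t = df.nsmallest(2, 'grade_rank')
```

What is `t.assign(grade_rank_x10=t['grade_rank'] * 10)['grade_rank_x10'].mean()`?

take 2 rows with smallest grade_rank:
   grade_rank    major
5          59  Physics
2         107  Physics
add column grade_rank_x10 = t['grade_rank'] * 10:
   grade_rank    major  grade_rank_x10
5          59  Physics             590
2         107  Physics            1070
mean of column 'grade_rank_x10' → 830.0

830.0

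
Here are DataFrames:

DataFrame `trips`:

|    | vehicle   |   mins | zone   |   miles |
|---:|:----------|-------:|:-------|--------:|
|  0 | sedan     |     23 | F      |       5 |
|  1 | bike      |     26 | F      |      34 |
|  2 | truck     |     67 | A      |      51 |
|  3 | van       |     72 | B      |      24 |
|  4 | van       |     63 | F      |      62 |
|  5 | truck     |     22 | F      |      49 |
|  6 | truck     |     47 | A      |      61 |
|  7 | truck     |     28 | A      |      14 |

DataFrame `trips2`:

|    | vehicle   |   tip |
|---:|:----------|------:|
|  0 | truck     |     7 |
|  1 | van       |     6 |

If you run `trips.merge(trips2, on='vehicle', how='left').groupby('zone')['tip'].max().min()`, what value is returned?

6.0

merge on 'vehicle' (how='left') → 8 rows:
  vehicle  mins zone  miles  tip
0   sedan    23    F      5  NaN
1    bike    26    F     34  NaN
2   truck    67    A     51  7.0
3     van    72    B     24  6.0
4     van    63    F     62  6.0
5   truck    22    F     49  7.0
6   truck    47    A     61  7.0
7   truck    28    A     14  7.0
group by zone, max of tip:
zone
A    7.0
B    6.0
F    7.0
Name: tip, dtype: float64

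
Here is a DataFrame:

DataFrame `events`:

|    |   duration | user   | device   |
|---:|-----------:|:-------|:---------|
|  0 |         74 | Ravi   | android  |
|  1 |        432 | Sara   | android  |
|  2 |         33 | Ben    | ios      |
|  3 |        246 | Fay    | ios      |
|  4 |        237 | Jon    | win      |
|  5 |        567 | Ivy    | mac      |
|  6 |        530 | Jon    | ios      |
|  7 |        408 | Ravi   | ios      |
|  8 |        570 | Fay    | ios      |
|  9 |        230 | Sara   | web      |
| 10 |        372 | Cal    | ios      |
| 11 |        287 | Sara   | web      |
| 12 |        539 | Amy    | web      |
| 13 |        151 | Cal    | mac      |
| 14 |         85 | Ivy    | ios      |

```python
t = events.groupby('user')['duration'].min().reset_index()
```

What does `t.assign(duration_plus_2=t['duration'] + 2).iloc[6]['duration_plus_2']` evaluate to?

group by user, min of duration:
user
Amy     539
Ben      33
Cal     151
Fay     246
Ivy      85
Jon     237
Ravi     74
Sara    230
Name: duration, dtype: int64
reset_index():
   user  duration
0   Amy       539
1   Ben        33
2   Cal       151
3   Fay       246
4   Ivy        85
5   Jon       237
6  Ravi        74
7  Sara       230
add column duration_plus_2 = t['duration'] + 2:
   user  duration  duration_plus_2
0   Amy       539              541
1   Ben        33               35
2   Cal       151              153
3   Fay       246              248
4   Ivy        85               87
5   Jon       237              239
6  Ravi        74               76
7  Sara       230              232

76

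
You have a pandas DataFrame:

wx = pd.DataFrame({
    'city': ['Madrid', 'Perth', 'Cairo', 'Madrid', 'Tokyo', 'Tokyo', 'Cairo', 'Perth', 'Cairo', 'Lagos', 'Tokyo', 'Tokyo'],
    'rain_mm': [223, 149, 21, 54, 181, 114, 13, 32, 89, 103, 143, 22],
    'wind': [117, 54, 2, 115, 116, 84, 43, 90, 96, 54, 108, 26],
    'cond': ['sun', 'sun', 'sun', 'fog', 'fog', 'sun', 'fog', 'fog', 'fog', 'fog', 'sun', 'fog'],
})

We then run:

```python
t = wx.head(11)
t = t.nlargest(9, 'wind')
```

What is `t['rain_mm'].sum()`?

take first 11 rows:
      city  rain_mm  wind cond
0   Madrid      223   117  sun
1    Perth      149    54  sun
2    Cairo       21     2  sun
3   Madrid       54   115  fog
4    Tokyo      181   116  fog
5    Tokyo      114    84  sun
6    Cairo       13    43  fog
7    Perth       32    90  fog
8    Cairo       89    96  fog
9    Lagos      103    54  fog
10   Tokyo      143   108  sun
take 9 rows with largest wind:
      city  rain_mm  wind cond
0   Madrid      223   117  sun
4    Tokyo      181   116  fog
3   Madrid       54   115  fog
10   Tokyo      143   108  sun
8    Cairo       89    96  fog
7    Perth       32    90  fog
5    Tokyo      114    84  sun
1    Perth      149    54  sun
9    Lagos      103    54  fog
Reading off the sum of column 'rain_mm', we get 1088.

1088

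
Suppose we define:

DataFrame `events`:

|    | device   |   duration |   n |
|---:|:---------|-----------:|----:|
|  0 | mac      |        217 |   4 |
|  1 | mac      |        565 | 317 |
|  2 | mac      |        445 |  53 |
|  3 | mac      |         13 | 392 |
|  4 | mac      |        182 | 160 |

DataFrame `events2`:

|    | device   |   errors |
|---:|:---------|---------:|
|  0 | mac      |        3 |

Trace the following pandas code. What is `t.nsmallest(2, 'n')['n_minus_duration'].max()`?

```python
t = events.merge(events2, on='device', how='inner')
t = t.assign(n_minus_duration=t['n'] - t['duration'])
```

merge on 'device' (how='inner') → 5 rows:
  device  duration    n  errors
0    mac       217    4       3
1    mac       565  317       3
2    mac       445   53       3
3    mac        13  392       3
4    mac       182  160       3
add column n_minus_duration = t['n'] - t['duration']:
  device  duration    n  errors  n_minus_duration
0    mac       217    4       3              -213
1    mac       565  317       3              -248
2    mac       445   53       3              -392
3    mac        13  392       3               379
4    mac       182  160       3               -22
take 2 rows with smallest n:
  device  duration   n  errors  n_minus_duration
0    mac       217   4       3              -213
2    mac       445  53       3              -392
Hence -213.

-213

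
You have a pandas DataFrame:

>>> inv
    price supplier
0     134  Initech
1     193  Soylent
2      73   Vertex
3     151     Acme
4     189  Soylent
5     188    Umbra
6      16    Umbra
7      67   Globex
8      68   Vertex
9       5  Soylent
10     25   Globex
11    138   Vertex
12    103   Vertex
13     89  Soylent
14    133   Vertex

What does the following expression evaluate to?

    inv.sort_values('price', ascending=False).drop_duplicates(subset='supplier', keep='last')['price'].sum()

399

sort by price descending:
    price supplier
1     193  Soylent
4     189  Soylent
5     188    Umbra
3     151     Acme
11    138   Vertex
0     134  Initech
14    133   Vertex
12    103   Vertex
13     89  Soylent
2      73   Vertex
8      68   Vertex
7      67   Globex
10     25   Globex
6      16    Umbra
9       5  Soylent
drop duplicate supplier (keep=last):
    price supplier
3     151     Acme
0     134  Initech
8      68   Vertex
10     25   Globex
6      16    Umbra
9       5  Soylent
Then the sum of column 'price': 399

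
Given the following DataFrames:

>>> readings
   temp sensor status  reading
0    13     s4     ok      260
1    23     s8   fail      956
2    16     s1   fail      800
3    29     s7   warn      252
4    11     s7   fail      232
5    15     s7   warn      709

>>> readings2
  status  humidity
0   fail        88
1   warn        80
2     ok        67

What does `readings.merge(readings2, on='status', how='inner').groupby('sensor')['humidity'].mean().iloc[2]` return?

merge on 'status' (how='inner') → 6 rows:
   temp sensor status  reading  humidity
0    13     s4     ok      260        67
1    23     s8   fail      956        88
2    16     s1   fail      800        88
3    29     s7   warn      252        80
4    11     s7   fail      232        88
5    15     s7   warn      709        80
group by sensor, mean of humidity:
sensor
s1    88.000000
s4    67.000000
s7    82.666667
s8    88.000000
Name: humidity, dtype: float64

82.6666666667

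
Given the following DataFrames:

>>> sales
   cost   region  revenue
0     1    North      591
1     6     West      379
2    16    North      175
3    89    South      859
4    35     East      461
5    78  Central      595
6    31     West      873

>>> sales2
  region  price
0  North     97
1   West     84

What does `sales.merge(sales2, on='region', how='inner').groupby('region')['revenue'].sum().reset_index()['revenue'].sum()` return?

2018

merge on 'region' (how='inner') → 4 rows:
   cost region  revenue  price
0     1  North      591     97
1     6   West      379     84
2    16  North      175     97
3    31   West      873     84
group by region, sum of revenue:
region
North     766
West     1252
Name: revenue, dtype: int64
reset_index():
  region  revenue
0  North      766
1   West     1252
sum of column 'revenue' → 2018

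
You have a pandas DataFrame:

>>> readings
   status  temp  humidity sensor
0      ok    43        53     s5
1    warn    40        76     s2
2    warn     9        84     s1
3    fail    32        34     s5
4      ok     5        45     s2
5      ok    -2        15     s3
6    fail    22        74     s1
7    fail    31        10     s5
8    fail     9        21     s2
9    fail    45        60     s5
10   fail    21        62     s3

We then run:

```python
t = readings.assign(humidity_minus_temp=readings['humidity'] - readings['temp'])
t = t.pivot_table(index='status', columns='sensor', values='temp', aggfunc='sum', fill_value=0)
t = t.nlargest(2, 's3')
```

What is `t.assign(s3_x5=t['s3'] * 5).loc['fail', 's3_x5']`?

add column humidity_minus_temp = readings['humidity'] - readings['temp']:
   status  temp  humidity sensor  humidity_minus_temp
0      ok    43        53     s5                   10
1    warn    40        76     s2                   36
2    warn     9        84     s1                   75
3    fail    32        34     s5                    2
4      ok     5        45     s2                   40
5      ok    -2        15     s3                   17
6    fail    22        74     s1                   52
7    fail    31        10     s5                  -21
8    fail     9        21     s2                   12
9    fail    45        60     s5                   15
10   fail    21        62     s3                   41
pivot: rows=status, cols=sensor, sum(temp):
sensor  s1  s2  s3   s5
status                 
fail    22   9  21  108
ok       0   5  -2   43
warn     9  40   0    0
take 2 rows with largest s3:
sensor  s1  s2  s3   s5
status                 
fail    22   9  21  108
warn     9  40   0    0
add column s3_x5 = t['s3'] * 5:
sensor  s1  s2  s3   s5  s3_x5
status                        
fail    22   9  21  108    105
warn     9  40   0    0      0
Then the value at row 'fail', column 's3_x5': 105

105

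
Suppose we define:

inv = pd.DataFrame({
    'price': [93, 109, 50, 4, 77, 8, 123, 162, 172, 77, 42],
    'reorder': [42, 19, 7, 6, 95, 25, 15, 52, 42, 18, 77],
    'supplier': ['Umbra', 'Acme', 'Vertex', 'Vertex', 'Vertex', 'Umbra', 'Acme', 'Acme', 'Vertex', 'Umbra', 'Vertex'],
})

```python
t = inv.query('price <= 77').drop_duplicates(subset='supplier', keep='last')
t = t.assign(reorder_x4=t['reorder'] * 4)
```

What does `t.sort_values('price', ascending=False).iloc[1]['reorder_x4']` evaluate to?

308

filter rows where price <= 77:
    price  reorder supplier
2      50        7   Vertex
3       4        6   Vertex
4      77       95   Vertex
5       8       25    Umbra
9      77       18    Umbra
10     42       77   Vertex
drop duplicate supplier (keep=last):
    price  reorder supplier
9      77       18    Umbra
10     42       77   Vertex
add column reorder_x4 = t['reorder'] * 4:
    price  reorder supplier  reorder_x4
9      77       18    Umbra          72
10     42       77   Vertex         308
sort by price descending:
    price  reorder supplier  reorder_x4
9      77       18    Umbra          72
10     42       77   Vertex         308
So iloc[1]['reorder_x4'] = 308.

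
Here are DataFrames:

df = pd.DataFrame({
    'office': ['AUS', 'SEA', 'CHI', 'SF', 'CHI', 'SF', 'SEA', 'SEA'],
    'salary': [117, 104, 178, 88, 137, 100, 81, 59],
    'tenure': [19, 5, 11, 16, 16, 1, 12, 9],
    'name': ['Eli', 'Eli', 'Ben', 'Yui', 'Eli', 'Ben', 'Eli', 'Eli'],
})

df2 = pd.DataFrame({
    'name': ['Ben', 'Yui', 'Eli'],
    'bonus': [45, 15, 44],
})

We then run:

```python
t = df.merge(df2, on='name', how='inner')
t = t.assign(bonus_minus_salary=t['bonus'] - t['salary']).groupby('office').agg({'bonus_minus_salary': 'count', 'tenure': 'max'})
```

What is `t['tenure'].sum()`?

63

merge on 'name' (how='inner') → 8 rows:
  office  salary  tenure name  bonus
0    AUS     117      19  Eli     44
1    SEA     104       5  Eli     44
2    CHI     178      11  Ben     45
3     SF      88      16  Yui     15
4    CHI     137      16  Eli     44
5     SF     100       1  Ben     45
6    SEA      81      12  Eli     44
7    SEA      59       9  Eli     44
add column bonus_minus_salary = t['bonus'] - t['salary']:
  office  salary  tenure name  bonus  bonus_minus_salary
0    AUS     117      19  Eli     44                 -73
1    SEA     104       5  Eli     44                 -60
2    CHI     178      11  Ben     45                -133
3     SF      88      16  Yui     15                 -73
4    CHI     137      16  Eli     44                 -93
5     SF     100       1  Ben     45                 -55
6    SEA      81      12  Eli     44                 -37
7    SEA      59       9  Eli     44                 -15
group by office: count(bonus_minus_salary), max(tenure):
        bonus_minus_salary  tenure
office                            
AUS                      1      19
CHI                      2      16
SEA                      3      12
SF                       2      16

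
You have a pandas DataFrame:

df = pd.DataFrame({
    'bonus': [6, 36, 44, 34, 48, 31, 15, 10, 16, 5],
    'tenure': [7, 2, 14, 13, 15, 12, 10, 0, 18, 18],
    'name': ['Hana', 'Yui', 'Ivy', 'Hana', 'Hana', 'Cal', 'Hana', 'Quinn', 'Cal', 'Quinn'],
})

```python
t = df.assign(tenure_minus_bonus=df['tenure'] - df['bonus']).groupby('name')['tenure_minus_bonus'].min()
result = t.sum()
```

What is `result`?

add column tenure_minus_bonus = df['tenure'] - df['bonus']:
   bonus  tenure   name  tenure_minus_bonus
0      6       7   Hana                   1
1     36       2    Yui                 -34
2     44      14    Ivy                 -30
3     34      13   Hana                 -21
4     48      15   Hana                 -33
5     31      12    Cal                 -19
6     15      10   Hana                  -5
7     10       0  Quinn                 -10
8     16      18    Cal                   2
9      5      18  Quinn                  13
group by name, min of tenure_minus_bonus:
name
Cal     -19
Hana    -33
Ivy     -30
Quinn   -10
Yui     -34
Name: tenure_minus_bonus, dtype: int64
Taking the sum of the resulting series gives -126.

-126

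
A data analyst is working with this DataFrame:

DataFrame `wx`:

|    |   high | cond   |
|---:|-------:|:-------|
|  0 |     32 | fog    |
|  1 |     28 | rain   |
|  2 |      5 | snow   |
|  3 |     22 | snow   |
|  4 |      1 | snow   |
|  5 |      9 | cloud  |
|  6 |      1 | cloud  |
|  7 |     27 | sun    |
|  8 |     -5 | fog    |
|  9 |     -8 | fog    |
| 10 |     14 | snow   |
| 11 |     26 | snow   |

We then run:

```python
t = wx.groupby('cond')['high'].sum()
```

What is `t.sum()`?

group by cond, sum of high:
cond
cloud    10
fog      19
rain     28
snow     68
sun      27
Name: high, dtype: int64
Finally, sum of the resulting series = 152.

152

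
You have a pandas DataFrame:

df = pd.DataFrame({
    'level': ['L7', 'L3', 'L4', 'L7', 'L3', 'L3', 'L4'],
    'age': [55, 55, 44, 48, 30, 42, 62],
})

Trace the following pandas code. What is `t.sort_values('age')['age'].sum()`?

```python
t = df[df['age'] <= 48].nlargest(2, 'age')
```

92

filter rows where age <= 48:
  level  age
2    L4   44
3    L7   48
4    L3   30
5    L3   42
take 2 rows with largest age:
  level  age
3    L7   48
2    L4   44
sort by age:
  level  age
2    L4   44
3    L7   48
Hence 92.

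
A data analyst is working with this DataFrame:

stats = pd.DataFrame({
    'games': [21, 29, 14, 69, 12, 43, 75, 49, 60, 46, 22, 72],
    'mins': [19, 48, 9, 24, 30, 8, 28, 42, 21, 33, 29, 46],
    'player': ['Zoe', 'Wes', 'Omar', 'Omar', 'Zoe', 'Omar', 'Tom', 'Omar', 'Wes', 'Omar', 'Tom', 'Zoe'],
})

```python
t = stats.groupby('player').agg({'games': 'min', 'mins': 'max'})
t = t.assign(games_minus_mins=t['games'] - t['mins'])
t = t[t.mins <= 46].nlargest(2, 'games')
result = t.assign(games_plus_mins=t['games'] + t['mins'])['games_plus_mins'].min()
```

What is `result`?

group by player: min(games), max(mins):
        games  mins
player             
Omar       14    42
Tom        22    29
Wes        29    48
Zoe        12    46
add column games_minus_mins = t['games'] - t['mins']:
        games  mins  games_minus_mins
player                               
Omar       14    42               -28
Tom        22    29                -7
Wes        29    48               -19
Zoe        12    46               -34
filter rows where mins <= 46:
        games  mins  games_minus_mins
player                               
Omar       14    42               -28
Tom        22    29                -7
Zoe        12    46               -34
take 2 rows with largest games:
        games  mins  games_minus_mins
player                               
Tom        22    29                -7
Omar       14    42               -28
add column games_plus_mins = t['games'] + t['mins']:
        games  mins  games_minus_mins  games_plus_mins
player                                                
Tom        22    29                -7               51
Omar       14    42               -28               56
min of column 'games_plus_mins' → 51

51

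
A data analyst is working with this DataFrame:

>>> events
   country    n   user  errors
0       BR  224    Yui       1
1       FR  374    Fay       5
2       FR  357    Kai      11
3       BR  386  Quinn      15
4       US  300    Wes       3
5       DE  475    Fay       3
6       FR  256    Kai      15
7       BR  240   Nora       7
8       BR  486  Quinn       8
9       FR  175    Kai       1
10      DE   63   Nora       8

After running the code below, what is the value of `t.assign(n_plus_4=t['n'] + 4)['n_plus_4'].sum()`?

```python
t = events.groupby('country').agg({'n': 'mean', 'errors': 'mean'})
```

1209.5

group by country: mean(n), mean(errors):
             n  errors
country               
BR       334.0    7.75
DE       269.0    5.50
FR       290.5    8.00
US       300.0    3.00
add column n_plus_4 = t['n'] + 4:
             n  errors  n_plus_4
country                         
BR       334.0    7.75     338.0
DE       269.0    5.50     273.0
FR       290.5    8.00     294.5
US       300.0    3.00     304.0
Reading off the sum of column 'n_plus_4', we get 1209.5.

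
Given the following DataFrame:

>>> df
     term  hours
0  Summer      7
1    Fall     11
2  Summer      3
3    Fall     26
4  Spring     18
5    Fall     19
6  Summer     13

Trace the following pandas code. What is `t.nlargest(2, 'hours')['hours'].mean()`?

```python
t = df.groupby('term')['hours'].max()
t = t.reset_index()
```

group by term, max of hours:
term
Fall      26
Spring    18
Summer    13
Name: hours, dtype: int64
reset_index():
     term  hours
0    Fall     26
1  Spring     18
2  Summer     13
take 2 rows with largest hours:
     term  hours
0    Fall     26
1  Spring     18
Taking the mean of column 'hours' gives 22.0.

22.0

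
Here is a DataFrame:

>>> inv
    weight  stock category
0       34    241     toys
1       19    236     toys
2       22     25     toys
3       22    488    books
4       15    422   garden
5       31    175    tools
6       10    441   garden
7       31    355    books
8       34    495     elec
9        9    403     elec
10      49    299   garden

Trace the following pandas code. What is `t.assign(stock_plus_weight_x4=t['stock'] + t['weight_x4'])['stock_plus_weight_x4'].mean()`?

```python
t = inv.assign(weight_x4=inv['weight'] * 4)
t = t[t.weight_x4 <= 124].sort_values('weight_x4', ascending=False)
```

add column weight_x4 = inv['weight'] * 4:
    weight  stock category  weight_x4
0       34    241     toys        136
1       19    236     toys         76
2       22     25     toys         88
3       22    488    books         88
4       15    422   garden         60
5       31    175    tools        124
6       10    441   garden         40
7       31    355    books        124
8       34    495     elec        136
9        9    403     elec         36
10      49    299   garden        196
filter rows where weight_x4 <= 124:
   weight  stock category  weight_x4
1      19    236     toys         76
2      22     25     toys         88
3      22    488    books         88
4      15    422   garden         60
5      31    175    tools        124
6      10    441   garden         40
7      31    355    books        124
9       9    403     elec         36
sort by weight_x4 descending:
   weight  stock category  weight_x4
5      31    175    tools        124
7      31    355    books        124
2      22     25     toys         88
3      22    488    books         88
1      19    236     toys         76
4      15    422   garden         60
6      10    441   garden         40
9       9    403     elec         36
add column stock_plus_weight_x4 = t['stock'] + t['weight_x4']:
   weight  stock category  weight_x4  stock_plus_weight_x4
5      31    175    tools        124                   299
7      31    355    books        124                   479
2      22     25     toys         88                   113
3      22    488    books         88                   576
1      19    236     toys         76                   312
4      15    422   garden         60                   482
6      10    441   garden         40                   481
9       9    403     elec         36                   439
Hence 397.625.

397.625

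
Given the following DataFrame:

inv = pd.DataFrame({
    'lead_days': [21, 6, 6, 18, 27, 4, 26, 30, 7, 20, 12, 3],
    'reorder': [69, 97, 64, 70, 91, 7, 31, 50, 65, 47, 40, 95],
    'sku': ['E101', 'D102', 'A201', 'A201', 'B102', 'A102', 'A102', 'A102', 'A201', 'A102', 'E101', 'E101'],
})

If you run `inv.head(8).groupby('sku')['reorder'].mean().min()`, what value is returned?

take first 8 rows:
   lead_days  reorder   sku
0         21       69  E101
1          6       97  D102
2          6       64  A201
3         18       70  A201
4         27       91  B102
5          4        7  A102
6         26       31  A102
7         30       50  A102
group by sku, mean of reorder:
sku
A102    29.333333
A201    67.000000
B102    91.000000
D102    97.000000
E101    69.000000
Name: reorder, dtype: float64
Taking the min of the resulting series gives 29.3333333333.

29.3333333333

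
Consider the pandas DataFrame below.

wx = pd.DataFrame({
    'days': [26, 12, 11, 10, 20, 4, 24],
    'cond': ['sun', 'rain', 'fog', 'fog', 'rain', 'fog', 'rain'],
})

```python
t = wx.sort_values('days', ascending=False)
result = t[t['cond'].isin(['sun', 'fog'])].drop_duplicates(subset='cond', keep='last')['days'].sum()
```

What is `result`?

sort by days descending:
   days  cond
0    26   sun
6    24  rain
4    20  rain
1    12  rain
2    11   fog
3    10   fog
5     4   fog
filter rows where cond in ['sun', 'fog']:
   days cond
0    26  sun
2    11  fog
3    10  fog
5     4  fog
drop duplicate cond (keep=last):
   days cond
0    26  sun
5     4  fog
The sum of column 'days' is 30.

30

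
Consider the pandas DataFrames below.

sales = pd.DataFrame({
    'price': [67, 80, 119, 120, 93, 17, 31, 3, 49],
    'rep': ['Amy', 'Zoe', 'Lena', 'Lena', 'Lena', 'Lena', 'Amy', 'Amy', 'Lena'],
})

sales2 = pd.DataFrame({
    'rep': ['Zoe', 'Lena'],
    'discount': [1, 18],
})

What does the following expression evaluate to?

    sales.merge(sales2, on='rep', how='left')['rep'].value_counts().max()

5

merge on 'rep' (how='left') → 9 rows:
   price   rep  discount
0     67   Amy       NaN
1     80   Zoe       1.0
2    119  Lena      18.0
3    120  Lena      18.0
4     93  Lena      18.0
5     17  Lena      18.0
6     31   Amy       NaN
7      3   Amy       NaN
8     49  Lena      18.0
value_counts of rep:
rep
Lena    5
Amy     3
Zoe     1
Name: count, dtype: int64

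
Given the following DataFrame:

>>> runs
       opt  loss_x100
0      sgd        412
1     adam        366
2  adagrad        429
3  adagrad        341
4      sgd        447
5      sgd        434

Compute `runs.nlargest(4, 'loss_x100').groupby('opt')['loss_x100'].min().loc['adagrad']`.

429

take 4 rows with largest loss_x100:
       opt  loss_x100
4      sgd        447
5      sgd        434
2  adagrad        429
0      sgd        412
group by opt, min of loss_x100:
opt
adagrad    429
sgd        412
Name: loss_x100, dtype: int64
value at index 'adagrad' → 429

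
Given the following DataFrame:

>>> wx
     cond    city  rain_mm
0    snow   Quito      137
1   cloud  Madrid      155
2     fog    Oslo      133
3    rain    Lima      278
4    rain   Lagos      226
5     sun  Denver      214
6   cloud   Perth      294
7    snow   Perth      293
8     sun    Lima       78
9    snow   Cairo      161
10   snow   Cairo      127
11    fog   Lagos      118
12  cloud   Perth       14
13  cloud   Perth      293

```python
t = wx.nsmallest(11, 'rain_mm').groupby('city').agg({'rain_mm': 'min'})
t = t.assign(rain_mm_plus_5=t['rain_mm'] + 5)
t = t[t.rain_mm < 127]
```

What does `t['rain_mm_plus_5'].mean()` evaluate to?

take 11 rows with smallest rain_mm:
     cond    city  rain_mm
12  cloud   Perth       14
8     sun    Lima       78
11    fog   Lagos      118
10   snow   Cairo      127
2     fog    Oslo      133
0    snow   Quito      137
1   cloud  Madrid      155
9    snow   Cairo      161
5     sun  Denver      214
4    rain   Lagos      226
3    rain    Lima      278
group by city, min of rain_mm:
        rain_mm
city           
Cairo       127
Denver      214
Lagos       118
Lima         78
Madrid      155
Oslo        133
Perth        14
Quito       137
add column rain_mm_plus_5 = t['rain_mm'] + 5:
        rain_mm  rain_mm_plus_5
city                           
Cairo       127             132
Denver      214             219
Lagos       118             123
Lima         78              83
Madrid      155             160
Oslo        133             138
Perth        14              19
Quito       137             142
filter rows where rain_mm < 127:
       rain_mm  rain_mm_plus_5
city                          
Lagos      118             123
Lima        78              83
Perth       14              19

75.0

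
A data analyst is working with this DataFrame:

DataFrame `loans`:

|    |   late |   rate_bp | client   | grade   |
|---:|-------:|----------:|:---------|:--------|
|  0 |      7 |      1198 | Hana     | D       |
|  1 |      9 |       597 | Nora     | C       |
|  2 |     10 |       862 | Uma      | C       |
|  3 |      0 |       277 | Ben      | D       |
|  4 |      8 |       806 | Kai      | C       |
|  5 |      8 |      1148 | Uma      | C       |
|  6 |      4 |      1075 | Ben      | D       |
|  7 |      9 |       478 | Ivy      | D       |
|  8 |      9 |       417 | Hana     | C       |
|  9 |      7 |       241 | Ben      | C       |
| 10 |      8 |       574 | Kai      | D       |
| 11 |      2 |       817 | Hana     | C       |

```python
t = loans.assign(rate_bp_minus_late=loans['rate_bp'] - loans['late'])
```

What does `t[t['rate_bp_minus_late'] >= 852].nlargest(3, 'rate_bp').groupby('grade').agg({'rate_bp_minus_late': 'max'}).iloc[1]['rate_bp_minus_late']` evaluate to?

1191

add column rate_bp_minus_late = loans['rate_bp'] - loans['late']:
    late  rate_bp client grade  rate_bp_minus_late
0      7     1198   Hana     D                1191
1      9      597   Nora     C                 588
2     10      862    Uma     C                 852
3      0      277    Ben     D                 277
4      8      806    Kai     C                 798
5      8     1148    Uma     C                1140
6      4     1075    Ben     D                1071
7      9      478    Ivy     D                 469
8      9      417   Hana     C                 408
9      7      241    Ben     C                 234
10     8      574    Kai     D                 566
11     2      817   Hana     C                 815
filter rows where rate_bp_minus_late >= 852:
   late  rate_bp client grade  rate_bp_minus_late
0     7     1198   Hana     D                1191
2    10      862    Uma     C                 852
5     8     1148    Uma     C                1140
6     4     1075    Ben     D                1071
take 3 rows with largest rate_bp:
   late  rate_bp client grade  rate_bp_minus_late
0     7     1198   Hana     D                1191
5     8     1148    Uma     C                1140
6     4     1075    Ben     D                1071
group by grade, max of rate_bp_minus_late:
       rate_bp_minus_late
grade                    
C                    1140
D                    1191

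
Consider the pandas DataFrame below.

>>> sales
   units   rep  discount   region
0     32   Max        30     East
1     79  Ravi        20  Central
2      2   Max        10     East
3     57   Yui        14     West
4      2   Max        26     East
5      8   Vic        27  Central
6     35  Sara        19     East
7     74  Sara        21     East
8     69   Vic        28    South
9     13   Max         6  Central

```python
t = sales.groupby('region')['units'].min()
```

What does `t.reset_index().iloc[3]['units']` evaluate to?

group by region, min of units:
region
Central     8
East        2
South      69
West       57
Name: units, dtype: int64
reset_index():
    region  units
0  Central      8
1     East      2
2    South     69
3     West     57

57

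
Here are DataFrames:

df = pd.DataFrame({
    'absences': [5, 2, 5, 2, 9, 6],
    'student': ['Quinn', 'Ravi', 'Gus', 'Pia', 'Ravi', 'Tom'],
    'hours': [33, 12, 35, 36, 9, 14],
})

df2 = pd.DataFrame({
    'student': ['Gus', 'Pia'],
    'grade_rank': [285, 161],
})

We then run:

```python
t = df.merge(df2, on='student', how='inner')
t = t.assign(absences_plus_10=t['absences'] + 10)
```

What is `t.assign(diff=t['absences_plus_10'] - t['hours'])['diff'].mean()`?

merge on 'student' (how='inner') → 2 rows:
   absences student  hours  grade_rank
0         5     Gus     35         285
1         2     Pia     36         161
add column absences_plus_10 = t['absences'] + 10:
   absences student  hours  grade_rank  absences_plus_10
0         5     Gus     35         285                15
1         2     Pia     36         161                12
add column diff = t['absences_plus_10'] - t['hours']:
   absences student  hours  grade_rank  absences_plus_10  diff
0         5     Gus     35         285                15   -20
1         2     Pia     36         161                12   -24
mean of column 'diff' → -22.0

-22.0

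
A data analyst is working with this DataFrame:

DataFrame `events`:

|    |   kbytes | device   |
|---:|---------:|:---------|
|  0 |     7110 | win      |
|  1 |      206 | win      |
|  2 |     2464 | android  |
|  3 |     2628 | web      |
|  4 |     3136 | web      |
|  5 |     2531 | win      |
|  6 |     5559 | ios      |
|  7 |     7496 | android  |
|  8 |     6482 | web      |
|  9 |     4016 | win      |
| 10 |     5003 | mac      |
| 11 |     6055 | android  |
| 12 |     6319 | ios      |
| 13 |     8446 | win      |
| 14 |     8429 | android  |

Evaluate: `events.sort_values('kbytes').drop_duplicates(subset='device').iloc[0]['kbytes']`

sort by kbytes:
    kbytes   device
1      206      win
2     2464  android
5     2531      win
3     2628      web
4     3136      web
9     4016      win
10    5003      mac
6     5559      ios
11    6055  android
12    6319      ios
8     6482      web
0     7110      win
7     7496  android
14    8429  android
13    8446      win
drop duplicate device (keep=first):
    kbytes   device
1      206      win
2     2464  android
3     2628      web
10    5003      mac
6     5559      ios

206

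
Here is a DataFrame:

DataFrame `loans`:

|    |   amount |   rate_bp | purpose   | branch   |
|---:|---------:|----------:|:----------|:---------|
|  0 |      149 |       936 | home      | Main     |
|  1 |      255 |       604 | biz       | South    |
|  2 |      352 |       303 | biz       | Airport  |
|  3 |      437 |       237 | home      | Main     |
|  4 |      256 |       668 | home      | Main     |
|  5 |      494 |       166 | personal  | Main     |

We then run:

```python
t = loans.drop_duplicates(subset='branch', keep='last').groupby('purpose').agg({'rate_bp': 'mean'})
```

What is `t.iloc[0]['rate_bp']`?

drop duplicate branch (keep=last):
   amount  rate_bp   purpose   branch
1     255      604       biz    South
2     352      303       biz  Airport
5     494      166  personal     Main
group by purpose, mean of rate_bp:
          rate_bp
purpose          
biz         453.5
personal    166.0
Finally, value at position 0, column 'rate_bp' = 453.5.

453.5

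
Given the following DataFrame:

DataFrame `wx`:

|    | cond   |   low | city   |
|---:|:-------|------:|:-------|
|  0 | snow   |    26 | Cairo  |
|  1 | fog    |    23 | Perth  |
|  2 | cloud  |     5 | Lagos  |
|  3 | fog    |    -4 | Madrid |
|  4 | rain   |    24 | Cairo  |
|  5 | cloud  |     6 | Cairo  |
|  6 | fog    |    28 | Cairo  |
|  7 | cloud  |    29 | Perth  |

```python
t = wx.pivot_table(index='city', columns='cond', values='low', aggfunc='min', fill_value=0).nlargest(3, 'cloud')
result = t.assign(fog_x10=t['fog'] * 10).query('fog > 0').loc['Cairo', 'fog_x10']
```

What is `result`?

pivot: rows=city, cols=cond, min(low):
cond    cloud  fog  rain  snow
city                          
Cairo       6   28    24    26
Lagos       5    0     0     0
Madrid      0   -4     0     0
Perth      29   23     0     0
take 3 rows with largest cloud:
cond   cloud  fog  rain  snow
city                         
Perth     29   23     0     0
Cairo      6   28    24    26
Lagos      5    0     0     0
add column fog_x10 = t['fog'] * 10:
cond   cloud  fog  rain  snow  fog_x10
city                                  
Perth     29   23     0     0      230
Cairo      6   28    24    26      280
Lagos      5    0     0     0        0
filter rows where fog > 0:
cond   cloud  fog  rain  snow  fog_x10
city                                  
Perth     29   23     0     0      230
Cairo      6   28    24    26      280

280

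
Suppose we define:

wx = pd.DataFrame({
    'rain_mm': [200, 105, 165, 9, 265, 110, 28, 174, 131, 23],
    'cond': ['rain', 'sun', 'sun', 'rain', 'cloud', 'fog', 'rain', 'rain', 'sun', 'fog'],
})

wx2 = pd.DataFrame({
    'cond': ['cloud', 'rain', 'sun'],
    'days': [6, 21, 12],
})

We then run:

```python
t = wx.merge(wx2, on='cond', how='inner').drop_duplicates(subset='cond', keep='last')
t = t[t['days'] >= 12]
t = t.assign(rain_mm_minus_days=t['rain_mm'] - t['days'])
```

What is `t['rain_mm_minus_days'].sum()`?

272

merge on 'cond' (how='inner') → 8 rows:
   rain_mm   cond  days
0      200   rain    21
1      105    sun    12
2      165    sun    12
3        9   rain    21
4      265  cloud     6
5       28   rain    21
6      174   rain    21
7      131    sun    12
drop duplicate cond (keep=last):
   rain_mm   cond  days
4      265  cloud     6
6      174   rain    21
7      131    sun    12
filter rows where days >= 12:
   rain_mm  cond  days
6      174  rain    21
7      131   sun    12
add column rain_mm_minus_days = t['rain_mm'] - t['days']:
   rain_mm  cond  days  rain_mm_minus_days
6      174  rain    21                 153
7      131   sun    12                 119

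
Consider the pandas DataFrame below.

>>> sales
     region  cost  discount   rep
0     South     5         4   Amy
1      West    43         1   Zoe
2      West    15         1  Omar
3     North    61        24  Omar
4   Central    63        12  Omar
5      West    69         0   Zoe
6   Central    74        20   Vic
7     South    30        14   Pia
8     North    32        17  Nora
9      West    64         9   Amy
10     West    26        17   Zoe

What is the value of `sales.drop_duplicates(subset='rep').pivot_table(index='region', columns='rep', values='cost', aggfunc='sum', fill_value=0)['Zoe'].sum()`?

43

drop duplicate rep (keep=first):
    region  cost  discount   rep
0    South     5         4   Amy
1     West    43         1   Zoe
2     West    15         1  Omar
6  Central    74        20   Vic
7    South    30        14   Pia
8    North    32        17  Nora
pivot: rows=region, cols=rep, sum(cost):
rep      Amy  Nora  Omar  Pia  Vic  Zoe
region                                 
Central    0     0     0    0   74    0
North      0    32     0    0    0    0
South      5     0     0   30    0    0
West       0     0    15    0    0   43
Reading off the sum of column 'Zoe', we get 43.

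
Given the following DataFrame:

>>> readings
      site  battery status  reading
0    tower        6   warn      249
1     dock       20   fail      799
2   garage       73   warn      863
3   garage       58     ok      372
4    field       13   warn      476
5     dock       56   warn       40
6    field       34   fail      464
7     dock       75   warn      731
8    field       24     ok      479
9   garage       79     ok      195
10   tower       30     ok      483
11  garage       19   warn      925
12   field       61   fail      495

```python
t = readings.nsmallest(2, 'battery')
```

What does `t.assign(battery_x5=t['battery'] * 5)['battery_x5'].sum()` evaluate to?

95

take 2 rows with smallest battery:
    site  battery status  reading
0  tower        6   warn      249
4  field       13   warn      476
add column battery_x5 = t['battery'] * 5:
    site  battery status  reading  battery_x5
0  tower        6   warn      249          30
4  field       13   warn      476          65
Taking the sum of column 'battery_x5' gives 95.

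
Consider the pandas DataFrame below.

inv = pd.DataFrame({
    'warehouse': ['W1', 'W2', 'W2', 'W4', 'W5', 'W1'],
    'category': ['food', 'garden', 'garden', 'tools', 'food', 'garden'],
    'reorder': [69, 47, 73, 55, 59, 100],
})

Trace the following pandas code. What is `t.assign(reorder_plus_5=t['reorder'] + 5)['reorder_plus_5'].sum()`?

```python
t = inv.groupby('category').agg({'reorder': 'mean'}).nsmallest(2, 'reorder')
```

group by category, mean of reorder:
            reorder
category           
food      64.000000
garden    73.333333
tools     55.000000
take 2 rows with smallest reorder:
          reorder
category         
tools        55.0
food         64.0
add column reorder_plus_5 = t['reorder'] + 5:
          reorder  reorder_plus_5
category                         
tools        55.0            60.0
food         64.0            69.0
Reading off the sum of column 'reorder_plus_5', we get 129.0.

129.0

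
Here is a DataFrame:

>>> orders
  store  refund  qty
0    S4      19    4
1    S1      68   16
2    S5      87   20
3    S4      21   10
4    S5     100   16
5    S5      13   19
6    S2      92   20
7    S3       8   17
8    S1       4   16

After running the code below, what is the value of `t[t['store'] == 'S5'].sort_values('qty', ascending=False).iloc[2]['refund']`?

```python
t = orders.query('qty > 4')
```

filter rows where qty > 4:
  store  refund  qty
1    S1      68   16
2    S5      87   20
3    S4      21   10
4    S5     100   16
5    S5      13   19
6    S2      92   20
7    S3       8   17
8    S1       4   16
filter rows where store == 'S5':
  store  refund  qty
2    S5      87   20
4    S5     100   16
5    S5      13   19
sort by qty descending:
  store  refund  qty
2    S5      87   20
5    S5      13   19
4    S5     100   16

100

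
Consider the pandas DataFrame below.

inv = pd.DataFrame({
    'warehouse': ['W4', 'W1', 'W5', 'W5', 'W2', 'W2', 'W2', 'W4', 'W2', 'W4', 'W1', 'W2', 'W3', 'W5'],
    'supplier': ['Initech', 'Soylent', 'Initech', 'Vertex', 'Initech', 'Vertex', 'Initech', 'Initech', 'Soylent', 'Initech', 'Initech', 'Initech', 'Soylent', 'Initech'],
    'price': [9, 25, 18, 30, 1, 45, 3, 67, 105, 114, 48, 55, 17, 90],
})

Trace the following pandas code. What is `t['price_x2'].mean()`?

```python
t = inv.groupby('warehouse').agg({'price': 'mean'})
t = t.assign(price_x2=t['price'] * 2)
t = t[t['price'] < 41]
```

53.5

group by warehouse, mean of price:
               price
warehouse           
W1         36.500000
W2         41.800000
W3         17.000000
W4         63.333333
W5         46.000000
add column price_x2 = t['price'] * 2:
               price    price_x2
warehouse                       
W1         36.500000   73.000000
W2         41.800000   83.600000
W3         17.000000   34.000000
W4         63.333333  126.666667
W5         46.000000   92.000000
filter rows where price < 41:
           price  price_x2
warehouse                 
W1          36.5      73.0
W3          17.0      34.0
Then the mean of column 'price_x2': 53.5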